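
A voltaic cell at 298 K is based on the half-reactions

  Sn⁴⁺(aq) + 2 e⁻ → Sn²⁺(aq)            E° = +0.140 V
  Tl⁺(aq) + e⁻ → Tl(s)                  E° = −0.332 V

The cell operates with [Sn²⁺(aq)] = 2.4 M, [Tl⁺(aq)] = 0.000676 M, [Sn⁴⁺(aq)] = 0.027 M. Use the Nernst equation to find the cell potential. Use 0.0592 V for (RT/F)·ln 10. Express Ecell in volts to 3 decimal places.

+0.602 V

Sn⁴⁺/Sn²⁺ is reduced (cathode, E° = +0.140 V) and Tl⁺/Tl is oxidized (anode).
The standard potential is +0.140 − (−0.332) = +0.472 V and the balanced reaction transfers n = 2 electrons.
Balancing gives Sn⁴⁺(aq) + 2 Tl(s) → Sn²⁺(aq) + 2 Tl⁺(aq); hence Q = ([Sn²⁺(aq)]·[Tl⁺(aq)]^2) / [Sn⁴⁺(aq)] = 4.06×10^−5 (log Q = −4.391).
Applying E = E° − (RT ln10/nF)·log Q gives +0.472 − (0.0592/2)(−4.391) = +0.602 V.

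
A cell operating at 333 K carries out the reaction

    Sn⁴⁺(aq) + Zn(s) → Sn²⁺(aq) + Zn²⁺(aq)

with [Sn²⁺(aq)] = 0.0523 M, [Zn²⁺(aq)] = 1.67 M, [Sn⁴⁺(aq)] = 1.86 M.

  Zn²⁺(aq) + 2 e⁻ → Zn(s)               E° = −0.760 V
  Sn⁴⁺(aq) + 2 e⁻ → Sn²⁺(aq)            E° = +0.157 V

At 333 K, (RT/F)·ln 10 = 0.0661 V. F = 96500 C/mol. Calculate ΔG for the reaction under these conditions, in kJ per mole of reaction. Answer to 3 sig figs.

E°cell = +0.157 − (−0.760) = +0.917 V; the balanced reaction transfers n = 2 electrons.
Q = ([Sn²⁺(aq)]·[Zn²⁺(aq)]) / [Sn⁴⁺(aq)] = 0.047, so log Q = −1.328 and E = +0.917 − (0.0661/2)(−1.328) = +0.9609 V.
Finally ΔG = −nFE = −(2)(96500 C/mol)(+0.9609 V) = −185 kJ/mol.

−185 kJ/mol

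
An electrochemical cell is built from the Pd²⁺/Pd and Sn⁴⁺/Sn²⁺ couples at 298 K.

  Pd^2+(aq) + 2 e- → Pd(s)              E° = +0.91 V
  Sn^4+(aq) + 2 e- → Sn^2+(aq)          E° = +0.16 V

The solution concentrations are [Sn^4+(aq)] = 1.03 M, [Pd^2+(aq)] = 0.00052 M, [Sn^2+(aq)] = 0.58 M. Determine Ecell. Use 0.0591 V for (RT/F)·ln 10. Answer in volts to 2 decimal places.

+0.65 V

The Pd²⁺/Pd couple has the more positive E°, so it is the cathode; Sn⁴⁺/Sn²⁺ is the anode.
E°cell = +0.91 − (+0.16) = +0.75 V, with n = 2 electrons transferred.
Balancing gives Pd^2+(aq) + Sn^2+(aq) → Pd(s) + Sn^4+(aq); hence Q = [Sn^4+(aq)] / ([Pd^2+(aq)]·[Sn^2+(aq)]) = 3.42×10^3 (log Q = 3.533).
By the Nernst equation, E = +0.75 − (0.0591/2)·(3.533) = +0.65 V.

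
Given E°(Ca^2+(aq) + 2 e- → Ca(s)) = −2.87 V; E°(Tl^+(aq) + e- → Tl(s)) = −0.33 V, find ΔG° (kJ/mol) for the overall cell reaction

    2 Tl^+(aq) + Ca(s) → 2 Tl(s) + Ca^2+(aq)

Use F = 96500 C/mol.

−490 kJ/mol

In the reaction as written Tl^+(aq) is reduced, so the Tl⁺/Tl couple is the cathode and Ca²⁺/Ca is the anode.
E°cell = −0.33 − (−2.87) = +2.54 V; balancing electrons gives n = 2.
ΔG° = −nFE°cell = −(2)(96500)(+2.54) J/mol = −490 kJ/mol.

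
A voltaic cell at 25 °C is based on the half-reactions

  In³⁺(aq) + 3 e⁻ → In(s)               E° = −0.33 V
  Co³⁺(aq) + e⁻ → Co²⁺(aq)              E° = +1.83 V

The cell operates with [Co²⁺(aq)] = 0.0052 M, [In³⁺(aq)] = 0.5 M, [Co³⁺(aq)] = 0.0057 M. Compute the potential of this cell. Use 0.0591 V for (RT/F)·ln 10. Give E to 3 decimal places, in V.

+2.168 V

Since E°(Co³⁺/Co²⁺) > E°(In³⁺/In), Co³⁺/Co²⁺ serves as the cathode.
The standard potential is +1.83 − (−0.33) = +2.16 V and the balanced reaction transfers n = 3 electrons.
For the overall reaction 3 Co³⁺(aq) + In(s) → 3 Co²⁺(aq) + In³⁺(aq), Q = ([Co²⁺(aq)]^3·[In³⁺(aq)]) / [Co³⁺(aq)]^3 = 0.38, giving log Q = −0.421.
E = E° − (0.0591/n)·log Q = +2.16 − (0.0591/3)(−0.421) = +2.168 V.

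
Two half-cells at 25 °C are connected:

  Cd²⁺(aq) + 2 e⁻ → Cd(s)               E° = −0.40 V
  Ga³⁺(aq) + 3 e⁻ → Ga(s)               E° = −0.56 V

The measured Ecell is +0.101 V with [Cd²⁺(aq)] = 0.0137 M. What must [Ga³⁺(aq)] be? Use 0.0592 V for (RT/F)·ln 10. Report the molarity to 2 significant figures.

The Cd²⁺/Cd couple has the larger reduction potential, so it is the cathode: E°cell = −0.40 − (−0.56) = +0.16 V and n = 6.
Since E = E° − (0.0592/n)·log Q, log Q = n(E° − E)/0.0592 = 5.980.
For 3 Cd²⁺(aq) + 2 Ga(s) → 3 Cd(s) + 2 Ga³⁺(aq), the reaction quotient is Q = [Ga³⁺(aq)]^2 / [Cd²⁺(aq)]^3.
Substituting the known concentrations and solving, log [Ga³⁺(aq)] = 0.195 and [Ga³⁺(aq)] = 1.6 M.

1.6 M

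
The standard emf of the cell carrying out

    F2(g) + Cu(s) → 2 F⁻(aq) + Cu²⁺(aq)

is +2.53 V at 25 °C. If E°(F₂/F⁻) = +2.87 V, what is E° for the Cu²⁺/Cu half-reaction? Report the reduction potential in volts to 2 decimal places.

In the reaction as written the F₂/F⁻ couple is reduced (cathode) and Cu²⁺/Cu is oxidized (anode), so E°cell = E°(F₂/F⁻) − E°(Cu²⁺/Cu).
E°(Cu²⁺/Cu) = E°(cathode) − E°cell = +2.87 − (+2.53) = +0.34 V.

+0.34 V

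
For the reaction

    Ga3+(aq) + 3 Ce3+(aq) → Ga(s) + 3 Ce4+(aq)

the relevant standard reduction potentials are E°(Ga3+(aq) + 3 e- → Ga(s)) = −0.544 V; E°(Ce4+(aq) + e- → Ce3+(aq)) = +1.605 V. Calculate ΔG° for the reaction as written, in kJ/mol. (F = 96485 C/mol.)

+622 kJ/mol

In the reaction as written Ga3+(aq) is reduced, so the Ga³⁺/Ga couple is the cathode and Ce⁴⁺/Ce³⁺ is the anode.
E°cell = −0.544 − (+1.605) = −2.149 V; balancing electrons gives n = 3.
ΔG° = −nFE°cell = −(3)(96485)(−2.149) J/mol = +622 kJ/mol.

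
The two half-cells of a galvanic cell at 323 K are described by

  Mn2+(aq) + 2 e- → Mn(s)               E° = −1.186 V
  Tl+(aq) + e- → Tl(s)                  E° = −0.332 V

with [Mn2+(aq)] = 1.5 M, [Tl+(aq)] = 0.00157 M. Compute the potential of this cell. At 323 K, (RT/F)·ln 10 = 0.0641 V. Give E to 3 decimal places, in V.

Tl⁺/Tl is reduced (cathode, E° = −0.332 V) and Mn²⁺/Mn is oxidized (anode).
The standard potential is −0.332 − (−1.186) = +0.854 V and the balanced reaction transfers n = 2 electrons.
The balanced reaction is 2 Tl+(aq) + Mn(s) → 2 Tl(s) + Mn2+(aq), so Q = [Mn2+(aq)] / [Tl+(aq)]^2 = 6.09×10^5 and log Q = 5.784.
E = E° − (0.0641/n)·log Q = +0.854 − (0.0641/2)(5.784) = +0.669 V.

+0.669 V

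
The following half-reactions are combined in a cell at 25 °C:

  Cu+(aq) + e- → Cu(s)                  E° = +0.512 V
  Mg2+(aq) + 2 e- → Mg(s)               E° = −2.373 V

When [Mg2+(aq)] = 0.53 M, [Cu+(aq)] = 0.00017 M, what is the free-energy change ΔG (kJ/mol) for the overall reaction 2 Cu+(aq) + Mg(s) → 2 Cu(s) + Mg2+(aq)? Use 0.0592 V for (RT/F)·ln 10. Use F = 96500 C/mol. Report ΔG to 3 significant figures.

−515 kJ/mol

The standard cell potential is +0.512 − (−2.373) = +2.885 V, with n = 2 electrons in the balanced equation.
Here Q = [Mg2+(aq)] / [Cu+(aq)]^2 = 1.83×10^7 (log Q = 7.263), giving E = +2.885 − (0.0592/2)·(7.263) = +2.6700 V.
Finally ΔG = −nFE = −(2)(96500 C/mol)(+2.6700 V) = −515 kJ/mol.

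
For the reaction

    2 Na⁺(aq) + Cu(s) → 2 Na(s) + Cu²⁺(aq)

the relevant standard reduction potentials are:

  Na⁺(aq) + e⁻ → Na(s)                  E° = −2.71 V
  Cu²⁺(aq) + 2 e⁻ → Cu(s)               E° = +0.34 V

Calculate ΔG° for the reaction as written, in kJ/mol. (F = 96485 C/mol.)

In the reaction as written Na⁺(aq) is reduced, so the Na⁺/Na couple is the cathode and Cu²⁺/Cu is the anode.
E°cell = −2.71 − (+0.34) = −3.05 V; balancing electrons gives n = 2.
ΔG° = −nFE°cell = −(2)(96485)(−3.05) J/mol = +589 kJ/mol.

+589 kJ/mol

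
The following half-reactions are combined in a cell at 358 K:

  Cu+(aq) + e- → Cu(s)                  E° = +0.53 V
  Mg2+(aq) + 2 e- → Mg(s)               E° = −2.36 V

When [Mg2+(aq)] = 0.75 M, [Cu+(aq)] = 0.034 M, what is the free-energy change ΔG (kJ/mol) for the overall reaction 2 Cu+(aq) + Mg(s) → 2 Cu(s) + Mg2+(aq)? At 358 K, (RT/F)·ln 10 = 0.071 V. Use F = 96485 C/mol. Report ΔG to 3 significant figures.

With Cu⁺/Cu reduced at the cathode, E°cell = +0.53 − (−2.36) = +2.89 V and n = 2.
Here Q = [Mg2+(aq)] / [Cu+(aq)]^2 = 649 (log Q = 2.812), giving E = +2.89 − (0.071/2)·(2.812) = +2.7902 V.
Finally ΔG = −nFE = −(2)(96485 C/mol)(+2.7902 V) = −538 kJ/mol.

−538 kJ/mol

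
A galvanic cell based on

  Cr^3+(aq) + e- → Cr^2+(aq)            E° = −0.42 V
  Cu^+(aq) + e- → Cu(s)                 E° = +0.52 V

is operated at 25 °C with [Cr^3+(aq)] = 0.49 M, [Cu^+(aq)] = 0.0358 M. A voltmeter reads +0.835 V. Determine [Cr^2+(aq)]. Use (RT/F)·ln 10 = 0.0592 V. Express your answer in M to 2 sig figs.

0.23 M

With Cu⁺/Cu at the cathode and Cr³⁺/Cr²⁺ at the anode, E°cell = +0.52 − (−0.42) = +0.94 V (n = 1).
From the Nernst equation, log Q = n(E° − E)/0.0592 = 1·(+0.94 − (+0.835))/0.0592 = 1.774.
For Cu^+(aq) + Cr^2+(aq) → Cu(s) + Cr^3+(aq), the reaction quotient is Q = [Cr^3+(aq)] / ([Cu^+(aq)]·[Cr^2+(aq)]).
Isolating [Cr^2+(aq)] in Q = 10^{1.774} yields log [Cr^2+(aq)] = −0.638, i.e. 0.23 M.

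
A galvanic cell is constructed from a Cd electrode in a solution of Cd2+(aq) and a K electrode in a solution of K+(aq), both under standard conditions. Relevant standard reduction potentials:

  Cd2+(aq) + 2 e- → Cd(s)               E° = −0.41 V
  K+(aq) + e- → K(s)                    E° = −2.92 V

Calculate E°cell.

+2.51 V

Of the two couples in this cell, the one with the more positive reduction potential is reduced at the cathode: here that is Cd²⁺/Cd (−0.41 V); K⁺/K (−2.92 V) is the anode.
E°cell = E°(cathode) − E°(anode) = −0.41 − (−2.92) = +2.51 V.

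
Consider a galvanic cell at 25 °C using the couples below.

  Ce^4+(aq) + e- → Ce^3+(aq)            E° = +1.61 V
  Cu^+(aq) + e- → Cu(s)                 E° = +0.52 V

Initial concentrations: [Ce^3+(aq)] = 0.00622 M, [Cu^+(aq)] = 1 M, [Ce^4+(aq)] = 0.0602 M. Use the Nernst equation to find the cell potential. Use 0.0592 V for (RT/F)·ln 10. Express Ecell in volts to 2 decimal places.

Since E°(Ce⁴⁺/Ce³⁺) > E°(Cu⁺/Cu), Ce⁴⁺/Ce³⁺ serves as the cathode.
E°cell = E°cat − E°an = +1.61 − (+0.52) = +1.09 V; n = 1.
Balancing gives Ce^4+(aq) + Cu(s) → Ce^3+(aq) + Cu^+(aq); hence Q = ([Ce^3+(aq)]·[Cu^+(aq)]) / [Ce^4+(aq)] = 0.103 (log Q = −0.986).
By the Nernst equation, E = +1.09 − (0.0592/1)·(−0.986) = +1.15 V.

+1.15 V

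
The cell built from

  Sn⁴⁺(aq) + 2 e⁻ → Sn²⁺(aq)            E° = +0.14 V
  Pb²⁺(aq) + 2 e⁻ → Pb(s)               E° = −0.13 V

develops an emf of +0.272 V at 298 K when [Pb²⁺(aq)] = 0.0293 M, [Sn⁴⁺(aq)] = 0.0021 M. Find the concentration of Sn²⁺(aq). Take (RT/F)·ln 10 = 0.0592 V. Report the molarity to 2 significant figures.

Sn⁴⁺/Sn²⁺ is the cathode (higher E°); E°cell = +0.14 − (−0.13) = +0.27 V with n = 2.
Rearranging E = E° − (0.0592/n)·log Q gives log Q = 2(+0.27 − (+0.272))/0.0592 = −0.068.
For Sn⁴⁺(aq) + Pb(s) → Sn²⁺(aq) + Pb²⁺(aq), the reaction quotient is Q = ([Sn²⁺(aq)]·[Pb²⁺(aq)]) / [Sn⁴⁺(aq)].
Solving for the unknown gives log [Sn²⁺(aq)] = −1.213, so [Sn²⁺(aq)] ≈ 0.061 M.

0.061 M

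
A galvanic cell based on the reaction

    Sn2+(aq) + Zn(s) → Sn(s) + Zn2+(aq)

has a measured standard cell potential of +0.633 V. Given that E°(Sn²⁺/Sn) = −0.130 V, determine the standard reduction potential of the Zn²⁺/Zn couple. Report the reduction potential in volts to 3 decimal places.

In the reaction as written the Sn²⁺/Sn couple is reduced (cathode) and Zn²⁺/Zn is oxidized (anode), so E°cell = E°(Sn²⁺/Sn) − E°(Zn²⁺/Zn).
E°(Zn²⁺/Zn) = E°(cathode) − E°cell = −0.130 − (+0.633) = −0.763 V.

−0.763 V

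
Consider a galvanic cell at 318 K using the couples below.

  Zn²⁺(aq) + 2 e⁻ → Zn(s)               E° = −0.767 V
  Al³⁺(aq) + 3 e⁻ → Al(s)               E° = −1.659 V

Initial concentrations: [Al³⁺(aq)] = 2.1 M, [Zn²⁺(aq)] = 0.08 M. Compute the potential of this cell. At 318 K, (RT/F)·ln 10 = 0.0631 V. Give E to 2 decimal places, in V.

+0.85 V

Since E°(Zn²⁺/Zn) > E°(Al³⁺/Al), Zn²⁺/Zn serves as the cathode.
E°cell = −0.767 − (−1.659) = +0.892 V, with n = 6 electrons transferred.
Balancing gives 3 Zn²⁺(aq) + 2 Al(s) → 3 Zn(s) + 2 Al³⁺(aq); hence Q = [Al³⁺(aq)]^2 / [Zn²⁺(aq)]^3 = 8.61×10^3 (log Q = 3.935).
By the Nernst equation, E = +0.892 − (0.0631/6)·(3.935) = +0.85 V.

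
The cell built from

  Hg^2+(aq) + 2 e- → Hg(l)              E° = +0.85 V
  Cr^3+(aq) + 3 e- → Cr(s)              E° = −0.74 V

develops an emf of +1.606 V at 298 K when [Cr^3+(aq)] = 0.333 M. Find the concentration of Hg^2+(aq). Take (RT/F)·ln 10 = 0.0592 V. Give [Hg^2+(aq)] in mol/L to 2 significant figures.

The Hg²⁺/Hg couple has the larger reduction potential, so it is the cathode: E°cell = +0.85 − (−0.74) = +1.59 V and n = 6.
Since E = E° − (0.0592/n)·log Q, log Q = n(E° − E)/0.0592 = −1.622.
The balanced reaction is 3 Hg^2+(aq) + 2 Cr(s) → 3 Hg(l) + 2 Cr^3+(aq), so Q = [Cr^3+(aq)]^2 / [Hg^2+(aq)]^3.
Solving for the unknown gives log [Hg^2+(aq)] = 0.222, so [Hg^2+(aq)] ≈ 1.7 M.

1.7 M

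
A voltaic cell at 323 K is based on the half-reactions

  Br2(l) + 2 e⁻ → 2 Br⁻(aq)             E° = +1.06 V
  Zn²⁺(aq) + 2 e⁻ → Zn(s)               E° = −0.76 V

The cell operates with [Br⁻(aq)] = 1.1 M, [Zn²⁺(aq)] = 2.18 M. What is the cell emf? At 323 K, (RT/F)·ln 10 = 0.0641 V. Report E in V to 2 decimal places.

+1.81 V

The Br₂/Br⁻ couple has the more positive E°, so it is the cathode; Zn²⁺/Zn is the anode.
The standard potential is +1.06 − (−0.76) = +1.82 V and the balanced reaction transfers n = 2 electrons.
For the overall reaction Br2(l) + Zn(s) → 2 Br⁻(aq) + Zn²⁺(aq), Q = [Br⁻(aq)]^2·[Zn²⁺(aq)] = 2.64, giving log Q = 0.421.
By the Nernst equation, E = +1.82 − (0.0641/2)·(0.421) = +1.81 V.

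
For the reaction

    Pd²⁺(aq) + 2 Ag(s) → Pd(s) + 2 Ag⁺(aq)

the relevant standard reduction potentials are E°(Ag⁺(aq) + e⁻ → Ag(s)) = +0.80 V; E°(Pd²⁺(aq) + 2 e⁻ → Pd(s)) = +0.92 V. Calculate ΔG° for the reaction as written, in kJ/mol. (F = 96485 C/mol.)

In the reaction as written Pd²⁺(aq) is reduced, so the Pd²⁺/Pd couple is the cathode and Ag⁺/Ag is the anode.
E°cell = +0.92 − (+0.80) = +0.12 V; balancing electrons gives n = 2.
ΔG° = −nFE°cell = −(2)(96485)(+0.12) J/mol = −23.2 kJ/mol.

−23.2 kJ/mol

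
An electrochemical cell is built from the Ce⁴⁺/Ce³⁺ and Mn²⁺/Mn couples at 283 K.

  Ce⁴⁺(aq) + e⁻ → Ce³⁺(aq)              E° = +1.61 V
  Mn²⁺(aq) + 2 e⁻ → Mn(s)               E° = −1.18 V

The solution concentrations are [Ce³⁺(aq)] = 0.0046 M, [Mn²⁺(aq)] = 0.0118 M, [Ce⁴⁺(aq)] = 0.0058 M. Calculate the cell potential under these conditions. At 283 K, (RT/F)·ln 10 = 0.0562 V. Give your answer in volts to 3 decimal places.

Since E°(Ce⁴⁺/Ce³⁺) > E°(Mn²⁺/Mn), Ce⁴⁺/Ce³⁺ serves as the cathode.
The standard potential is +1.61 − (−1.18) = +2.79 V and the balanced reaction transfers n = 2 electrons.
For the overall reaction 2 Ce⁴⁺(aq) + Mn(s) → 2 Ce³⁺(aq) + Mn²⁺(aq), Q = ([Ce³⁺(aq)]^2·[Mn²⁺(aq)]) / [Ce⁴⁺(aq)]^2 = 0.00742, giving log Q = −2.129.
Applying E = E° − (RT ln10/nF)·log Q gives +2.79 − (0.0562/2)(−2.129) = +2.850 V.

+2.850 V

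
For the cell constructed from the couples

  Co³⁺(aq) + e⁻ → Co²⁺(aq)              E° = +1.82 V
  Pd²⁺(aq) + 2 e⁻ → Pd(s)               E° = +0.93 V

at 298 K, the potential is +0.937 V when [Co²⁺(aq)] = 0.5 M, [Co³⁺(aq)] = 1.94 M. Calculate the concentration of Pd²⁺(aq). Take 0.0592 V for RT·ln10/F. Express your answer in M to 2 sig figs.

The Co³⁺/Co²⁺ couple has the larger reduction potential, so it is the cathode: E°cell = +1.82 − (+0.93) = +0.89 V and n = 2.
Rearranging E = E° − (0.0592/n)·log Q gives log Q = 2(+0.89 − (+0.937))/0.0592 = −1.588.
The balanced reaction is 2 Co³⁺(aq) + Pd(s) → 2 Co²⁺(aq) + Pd²⁺(aq), so Q = ([Co²⁺(aq)]^2·[Pd²⁺(aq)]) / [Co³⁺(aq)]^2.
Solving for the unknown gives log [Pd²⁺(aq)] = −0.410, so [Pd²⁺(aq)] ≈ 0.39 M.

0.39 M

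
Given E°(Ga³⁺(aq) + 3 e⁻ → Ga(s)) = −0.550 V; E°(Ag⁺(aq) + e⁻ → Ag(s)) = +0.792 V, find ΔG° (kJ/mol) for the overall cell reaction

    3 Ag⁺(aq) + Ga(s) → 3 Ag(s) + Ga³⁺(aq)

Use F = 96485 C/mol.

−388 kJ/mol

In the reaction as written Ag⁺(aq) is reduced, so the Ag⁺/Ag couple is the cathode and Ga³⁺/Ga is the anode.
E°cell = +0.792 − (−0.550) = +1.342 V; balancing electrons gives n = 3.
ΔG° = −nFE°cell = −(3)(96485)(+1.342) J/mol = −388 kJ/mol.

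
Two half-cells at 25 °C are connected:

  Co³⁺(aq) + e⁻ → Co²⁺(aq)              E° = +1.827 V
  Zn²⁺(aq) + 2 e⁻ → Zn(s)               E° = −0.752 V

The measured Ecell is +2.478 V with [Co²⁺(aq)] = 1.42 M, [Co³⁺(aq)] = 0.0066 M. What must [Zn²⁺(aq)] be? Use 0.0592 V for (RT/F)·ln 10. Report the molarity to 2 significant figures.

0.056 M

Co³⁺/Co²⁺ is the cathode (higher E°); E°cell = +1.827 − (−0.752) = +2.579 V with n = 2.
Since E = E° − (0.0592/n)·log Q, log Q = n(E° − E)/0.0592 = 3.412.
For 2 Co³⁺(aq) + Zn(s) → 2 Co²⁺(aq) + Zn²⁺(aq), the reaction quotient is Q = ([Co²⁺(aq)]^2·[Zn²⁺(aq)]) / [Co³⁺(aq)]^2.
Isolating [Zn²⁺(aq)] in Q = 10^{3.412} yields log [Zn²⁺(aq)] = −1.253, i.e. 0.056 M.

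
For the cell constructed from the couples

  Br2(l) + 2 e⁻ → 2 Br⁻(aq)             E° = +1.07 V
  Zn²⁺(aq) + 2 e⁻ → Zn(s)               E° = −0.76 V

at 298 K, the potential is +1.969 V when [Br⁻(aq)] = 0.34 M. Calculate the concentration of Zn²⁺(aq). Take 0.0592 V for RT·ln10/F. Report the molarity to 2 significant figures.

0.00017 M

With Br₂/Br⁻ at the cathode and Zn²⁺/Zn at the anode, E°cell = +1.07 − (−0.76) = +1.83 V (n = 2).
Rearranging E = E° − (0.0592/n)·log Q gives log Q = 2(+1.83 − (+1.969))/0.0592 = −4.696.
For Br2(l) + Zn(s) → 2 Br⁻(aq) + Zn²⁺(aq), the reaction quotient is Q = [Br⁻(aq)]^2·[Zn²⁺(aq)].
Substituting the known concentrations and solving, log [Zn²⁺(aq)] = −3.759 and [Zn²⁺(aq)] = 0.00017 M.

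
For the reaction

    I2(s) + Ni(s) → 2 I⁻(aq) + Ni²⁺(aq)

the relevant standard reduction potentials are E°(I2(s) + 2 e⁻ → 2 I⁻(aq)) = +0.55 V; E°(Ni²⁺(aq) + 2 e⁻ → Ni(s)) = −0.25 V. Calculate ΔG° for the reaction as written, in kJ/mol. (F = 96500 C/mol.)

In the reaction as written I2(s) is reduced, so the I₂/I⁻ couple is the cathode and Ni²⁺/Ni is the anode.
E°cell = +0.55 − (−0.25) = +0.80 V; balancing electrons gives n = 2.
ΔG° = −nFE°cell = −(2)(96500)(+0.80) J/mol = −154 kJ/mol.

−154 kJ/mol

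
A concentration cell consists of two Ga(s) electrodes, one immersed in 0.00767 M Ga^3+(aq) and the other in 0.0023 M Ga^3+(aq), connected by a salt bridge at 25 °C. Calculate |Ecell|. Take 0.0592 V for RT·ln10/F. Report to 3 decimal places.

For a concentration cell E°cell = 0, since both electrodes use the same couple.
The compartment with the higher Ga^3+(aq) concentration (0.00767 M) acts as the cathode; ions are reduced there and produced at the dilute (0.0023 M) anode.
With n = 3, Ecell = −(0.0592/3)·log([dilute]/[conc]) = −(0.0592/3)·log(0.0023/0.00767) = +0.010 V.

0.010 V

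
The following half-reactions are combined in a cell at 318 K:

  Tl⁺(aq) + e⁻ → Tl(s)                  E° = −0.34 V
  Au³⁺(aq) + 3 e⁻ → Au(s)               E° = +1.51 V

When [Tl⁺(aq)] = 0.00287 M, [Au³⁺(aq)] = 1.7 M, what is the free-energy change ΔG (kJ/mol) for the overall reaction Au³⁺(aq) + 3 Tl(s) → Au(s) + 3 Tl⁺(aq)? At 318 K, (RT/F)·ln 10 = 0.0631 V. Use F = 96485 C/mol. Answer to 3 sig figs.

−583 kJ/mol

E°cell = +1.51 − (−0.34) = +1.85 V; the balanced reaction transfers n = 3 electrons.
Here Q = [Tl⁺(aq)]^3 / [Au³⁺(aq)] = 1.39×10^−8 (log Q = −7.857), giving E = +1.85 − (0.0631/3)·(−7.857) = +2.0153 V.
Finally ΔG = −nFE = −(3)(96485 C/mol)(+2.0153 V) = −583 kJ/mol.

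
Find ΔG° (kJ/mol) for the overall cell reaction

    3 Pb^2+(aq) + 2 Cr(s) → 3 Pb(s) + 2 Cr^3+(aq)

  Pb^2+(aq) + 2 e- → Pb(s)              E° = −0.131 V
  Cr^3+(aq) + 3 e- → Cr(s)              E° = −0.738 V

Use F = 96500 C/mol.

In the reaction as written Pb^2+(aq) is reduced, so the Pb²⁺/Pb couple is the cathode and Cr³⁺/Cr is the anode.
E°cell = −0.131 − (−0.738) = +0.607 V; balancing electrons gives n = 6.
ΔG° = −nFE°cell = −(6)(96500)(+0.607) J/mol = −351 kJ/mol.

−351 kJ/mol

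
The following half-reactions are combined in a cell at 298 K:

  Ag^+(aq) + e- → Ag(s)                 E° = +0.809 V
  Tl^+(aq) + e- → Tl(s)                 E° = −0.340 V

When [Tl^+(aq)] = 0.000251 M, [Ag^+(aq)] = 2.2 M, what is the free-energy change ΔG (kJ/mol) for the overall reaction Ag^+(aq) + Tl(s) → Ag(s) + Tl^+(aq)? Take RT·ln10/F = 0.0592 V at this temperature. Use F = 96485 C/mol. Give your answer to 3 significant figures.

E°cell = +0.809 − (−0.340) = +1.149 V; the balanced reaction transfers n = 1 electron.
The reaction quotient is [Tl^+(aq)] / [Ag^+(aq)] = 0.000114; by Nernst, E = +1.149 − (0.0592/1)(−3.943) = +1.3824 V.
ΔG = −nFE = −(1)(96485)(+1.3824) J/mol = −133 kJ/mol.

−133 kJ/mol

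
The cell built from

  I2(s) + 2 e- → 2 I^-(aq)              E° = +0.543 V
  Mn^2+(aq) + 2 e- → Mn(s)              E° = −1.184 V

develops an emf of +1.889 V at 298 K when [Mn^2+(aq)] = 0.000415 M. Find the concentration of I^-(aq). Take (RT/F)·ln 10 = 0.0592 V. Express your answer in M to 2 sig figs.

I₂/I⁻ is the cathode (higher E°); E°cell = +0.543 − (−1.184) = +1.727 V with n = 2.
Since E = E° − (0.0592/n)·log Q, log Q = n(E° − E)/0.0592 = −5.473.
For I2(s) + Mn(s) → 2 I^-(aq) + Mn^2+(aq), the reaction quotient is Q = [I^-(aq)]^2·[Mn^2+(aq)].
Isolating [I^-(aq)] in Q = 10^{−5.473} yields log [I^-(aq)] = −1.046, i.e. 0.090 M.

0.090 M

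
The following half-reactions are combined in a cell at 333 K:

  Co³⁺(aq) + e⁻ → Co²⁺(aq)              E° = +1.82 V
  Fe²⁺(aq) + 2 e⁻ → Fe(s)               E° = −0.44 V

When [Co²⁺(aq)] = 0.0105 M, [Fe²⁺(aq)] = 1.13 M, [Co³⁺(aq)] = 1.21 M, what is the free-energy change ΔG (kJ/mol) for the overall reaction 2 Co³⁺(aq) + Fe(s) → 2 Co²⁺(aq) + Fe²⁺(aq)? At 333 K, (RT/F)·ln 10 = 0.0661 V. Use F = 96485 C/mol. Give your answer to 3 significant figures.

−462 kJ/mol

E°cell = +1.82 − (−0.44) = +2.26 V; the balanced reaction transfers n = 2 electrons.
The reaction quotient is ([Co²⁺(aq)]^2·[Fe²⁺(aq)]) / [Co³⁺(aq)]^2 = 8.51×10^−5; by Nernst, E = +2.26 − (0.0661/2)(−4.070) = +2.3945 V.
ΔG = −nFE = −(2)(96485)(+2.3945) J/mol = −462 kJ/mol.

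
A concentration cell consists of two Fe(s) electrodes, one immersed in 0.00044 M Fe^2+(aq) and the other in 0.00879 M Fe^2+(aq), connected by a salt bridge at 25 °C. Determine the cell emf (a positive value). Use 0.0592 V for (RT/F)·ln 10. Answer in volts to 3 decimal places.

For a concentration cell E°cell = 0, since both electrodes use the same couple.
The compartment with the higher Fe^2+(aq) concentration (0.00879 M) acts as the cathode; ions are reduced there and produced at the dilute (0.00044 M) anode.
With n = 2, Ecell = −(0.0592/2)·log([dilute]/[conc]) = −(0.0592/2)·log(0.00044/0.00879) = +0.038 V.

0.038 V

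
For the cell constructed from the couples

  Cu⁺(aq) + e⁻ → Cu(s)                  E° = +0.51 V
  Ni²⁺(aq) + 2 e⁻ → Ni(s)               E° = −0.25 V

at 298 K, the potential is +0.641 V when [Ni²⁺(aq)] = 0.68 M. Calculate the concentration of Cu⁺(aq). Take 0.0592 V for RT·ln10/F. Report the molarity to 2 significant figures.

0.0081 M

With Cu⁺/Cu at the cathode and Ni²⁺/Ni at the anode, E°cell = +0.51 − (−0.25) = +0.76 V (n = 2).
Since E = E° − (0.0592/n)·log Q, log Q = n(E° − E)/0.0592 = 4.020.
The balanced reaction is 2 Cu⁺(aq) + Ni(s) → 2 Cu(s) + Ni²⁺(aq), so Q = [Ni²⁺(aq)] / [Cu⁺(aq)]^2.
Solving for the unknown gives log [Cu⁺(aq)] = −2.094, so [Cu⁺(aq)] ≈ 0.0081 M.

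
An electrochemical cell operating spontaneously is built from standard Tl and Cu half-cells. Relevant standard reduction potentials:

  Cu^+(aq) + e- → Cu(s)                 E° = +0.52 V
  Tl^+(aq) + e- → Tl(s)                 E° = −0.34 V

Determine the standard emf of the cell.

+0.86 V

The Cu⁺/Cu couple has the higher E°, so Cu ion is reduced (cathode) and Tl is oxidized (anode).
E°cell = E°(cathode) − E°(anode) = +0.52 − (−0.34) = +0.86 V.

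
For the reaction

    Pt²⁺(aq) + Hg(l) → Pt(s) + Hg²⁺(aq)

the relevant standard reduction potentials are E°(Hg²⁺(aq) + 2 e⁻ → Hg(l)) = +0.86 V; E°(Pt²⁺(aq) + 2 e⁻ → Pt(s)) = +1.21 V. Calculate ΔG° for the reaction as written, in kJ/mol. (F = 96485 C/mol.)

−67.5 kJ/mol

In the reaction as written Pt²⁺(aq) is reduced, so the Pt²⁺/Pt couple is the cathode and Hg²⁺/Hg is the anode.
E°cell = +1.21 − (+0.86) = +0.35 V; balancing electrons gives n = 2.
ΔG° = −nFE°cell = −(2)(96485)(+0.35) J/mol = −67.5 kJ/mol.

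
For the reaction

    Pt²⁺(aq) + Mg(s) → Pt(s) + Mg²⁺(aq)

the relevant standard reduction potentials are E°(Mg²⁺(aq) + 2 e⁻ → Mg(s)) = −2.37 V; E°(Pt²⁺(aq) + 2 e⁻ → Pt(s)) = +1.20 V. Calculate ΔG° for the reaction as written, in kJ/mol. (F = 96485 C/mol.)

−689 kJ/mol

In the reaction as written Pt²⁺(aq) is reduced, so the Pt²⁺/Pt couple is the cathode and Mg²⁺/Mg is the anode.
E°cell = +1.20 − (−2.37) = +3.57 V; balancing electrons gives n = 2.
ΔG° = −nFE°cell = −(2)(96485)(+3.57) J/mol = −689 kJ/mol.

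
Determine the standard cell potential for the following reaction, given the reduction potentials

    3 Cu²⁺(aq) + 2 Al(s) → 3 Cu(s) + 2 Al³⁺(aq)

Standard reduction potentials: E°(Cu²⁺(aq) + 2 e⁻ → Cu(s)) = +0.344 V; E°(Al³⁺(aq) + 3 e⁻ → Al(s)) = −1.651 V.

+1.995 V

In the reaction as written, Cu²⁺(aq) is reduced (cathode) and Al³⁺(aq) is produced by oxidation at the anode.
E°cell = E°(cathode) − E°(anode) = +0.344 − (−1.651) = +1.995 V.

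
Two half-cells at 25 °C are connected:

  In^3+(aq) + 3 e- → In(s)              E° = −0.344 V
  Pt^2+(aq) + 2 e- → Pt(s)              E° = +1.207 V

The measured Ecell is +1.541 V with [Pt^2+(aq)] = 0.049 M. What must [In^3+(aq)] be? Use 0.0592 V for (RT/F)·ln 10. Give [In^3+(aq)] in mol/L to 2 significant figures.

Pt²⁺/Pt is the cathode (higher E°); E°cell = +1.207 − (−0.344) = +1.551 V with n = 6.
From the Nernst equation, log Q = n(E° − E)/0.0592 = 6·(+1.551 − (+1.541))/0.0592 = 1.014.
The balanced reaction is 3 Pt^2+(aq) + 2 In(s) → 3 Pt(s) + 2 In^3+(aq), so Q = [In^3+(aq)]^2 / [Pt^2+(aq)]^3.
Solving for the unknown gives log [In^3+(aq)] = −1.458, so [In^3+(aq)] ≈ 0.035 M.

0.035 M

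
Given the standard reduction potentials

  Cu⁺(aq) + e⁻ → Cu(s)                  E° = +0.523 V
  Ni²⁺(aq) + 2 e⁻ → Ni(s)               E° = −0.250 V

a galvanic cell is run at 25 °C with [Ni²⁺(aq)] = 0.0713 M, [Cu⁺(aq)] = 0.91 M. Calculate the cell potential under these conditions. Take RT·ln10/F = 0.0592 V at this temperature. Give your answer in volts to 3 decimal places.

+0.805 V

Cu⁺/Cu is reduced (cathode, E° = +0.523 V) and Ni²⁺/Ni is oxidized (anode).
E°cell = E°cat − E°an = +0.523 − (−0.250) = +0.773 V; n = 2.
Balancing gives 2 Cu⁺(aq) + Ni(s) → 2 Cu(s) + Ni²⁺(aq); hence Q = [Ni²⁺(aq)] / [Cu⁺(aq)]^2 = 0.0861 (log Q = −1.065).
Applying E = E° − (RT ln10/nF)·log Q gives +0.773 − (0.0592/2)(−1.065) = +0.805 V.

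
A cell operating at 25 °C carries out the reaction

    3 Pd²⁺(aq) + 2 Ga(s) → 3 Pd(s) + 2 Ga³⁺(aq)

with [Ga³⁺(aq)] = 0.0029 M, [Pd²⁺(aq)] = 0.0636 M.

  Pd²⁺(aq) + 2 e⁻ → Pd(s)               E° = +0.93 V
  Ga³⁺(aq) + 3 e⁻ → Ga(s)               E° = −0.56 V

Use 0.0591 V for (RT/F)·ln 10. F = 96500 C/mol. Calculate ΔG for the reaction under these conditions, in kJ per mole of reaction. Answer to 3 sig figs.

−871 kJ/mol

The standard cell potential is +0.93 − (−0.56) = +1.49 V, with n = 6 electrons in the balanced equation.
Here Q = [Ga³⁺(aq)]^2 / [Pd²⁺(aq)]^3 = 0.0327 (log Q = −1.486), giving E = +1.49 − (0.0591/6)·(−1.486) = +1.5046 V.
Then ΔG = −nFE = −6 × 96500 × +1.5046 J/mol = −871 kJ/mol.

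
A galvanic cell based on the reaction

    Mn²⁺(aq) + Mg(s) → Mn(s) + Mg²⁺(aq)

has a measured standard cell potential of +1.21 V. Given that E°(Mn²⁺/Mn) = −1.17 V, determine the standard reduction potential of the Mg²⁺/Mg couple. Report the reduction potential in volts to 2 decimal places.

In the reaction as written the Mn²⁺/Mn couple is reduced (cathode) and Mg²⁺/Mg is oxidized (anode), so E°cell = E°(Mn²⁺/Mn) − E°(Mg²⁺/Mg).
E°(Mg²⁺/Mg) = E°(cathode) − E°cell = −1.17 − (+1.21) = −2.38 V.

−2.38 V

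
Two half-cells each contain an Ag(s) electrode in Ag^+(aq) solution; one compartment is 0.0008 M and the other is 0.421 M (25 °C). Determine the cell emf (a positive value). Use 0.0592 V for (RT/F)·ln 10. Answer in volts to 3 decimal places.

0.161 V

For a concentration cell E°cell = 0, since both electrodes use the same couple.
The compartment with the higher Ag^+(aq) concentration (0.421 M) acts as the cathode; ions are reduced there and produced at the dilute (0.0008 M) anode.
With n = 1, Ecell = −(0.0592/1)·log([dilute]/[conc]) = −(0.0592/1)·log(0.0008/0.421) = +0.161 V.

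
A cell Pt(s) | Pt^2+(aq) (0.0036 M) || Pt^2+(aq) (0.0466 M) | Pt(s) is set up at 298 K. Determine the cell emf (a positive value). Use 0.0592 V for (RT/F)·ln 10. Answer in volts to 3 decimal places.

For a concentration cell E°cell = 0, since both electrodes use the same couple.
The compartment with the higher Pt^2+(aq) concentration (0.0466 M) acts as the cathode; ions are reduced there and produced at the dilute (0.0036 M) anode.
With n = 2, Ecell = −(0.0592/2)·log([dilute]/[conc]) = −(0.0592/2)·log(0.0036/0.0466) = +0.033 V.

0.033 V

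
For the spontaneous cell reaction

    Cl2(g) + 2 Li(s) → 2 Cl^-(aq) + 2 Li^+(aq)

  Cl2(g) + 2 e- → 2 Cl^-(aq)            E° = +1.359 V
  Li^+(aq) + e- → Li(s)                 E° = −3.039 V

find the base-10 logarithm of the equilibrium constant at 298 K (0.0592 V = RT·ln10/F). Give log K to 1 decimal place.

log K = 148.6

The Cl₂/Cl⁻ couple is reduced (cathode); E°cell = +1.359 − (−3.039) = +4.398 V with n = 2.
At equilibrium E = 0, so log K = nE°cell / 0.0592 = (2)(+4.398) / 0.0592 = 148.6.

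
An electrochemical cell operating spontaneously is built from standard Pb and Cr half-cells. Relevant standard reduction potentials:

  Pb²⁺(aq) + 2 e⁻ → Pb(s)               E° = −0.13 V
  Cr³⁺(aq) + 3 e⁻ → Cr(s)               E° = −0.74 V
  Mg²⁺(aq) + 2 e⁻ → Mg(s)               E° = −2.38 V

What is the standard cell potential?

Of the two couples in this cell, the one with the more positive reduction potential is reduced at the cathode: here that is Pb²⁺/Pb (−0.13 V); Cr³⁺/Cr (−0.74 V) is the anode.
E°cell = E°(cathode) − E°(anode) = −0.13 − (−0.74) = +0.61 V.

+0.61 V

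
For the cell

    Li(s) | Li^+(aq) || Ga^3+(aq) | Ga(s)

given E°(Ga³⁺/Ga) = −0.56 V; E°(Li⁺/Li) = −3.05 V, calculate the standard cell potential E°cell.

By convention the left-hand electrode in cell notation is the anode (oxidation) and the right-hand electrode is the cathode (reduction).
E°cell = E°(right) − E°(left) = −0.56 − (−3.05) = +2.49 V.

+2.49 V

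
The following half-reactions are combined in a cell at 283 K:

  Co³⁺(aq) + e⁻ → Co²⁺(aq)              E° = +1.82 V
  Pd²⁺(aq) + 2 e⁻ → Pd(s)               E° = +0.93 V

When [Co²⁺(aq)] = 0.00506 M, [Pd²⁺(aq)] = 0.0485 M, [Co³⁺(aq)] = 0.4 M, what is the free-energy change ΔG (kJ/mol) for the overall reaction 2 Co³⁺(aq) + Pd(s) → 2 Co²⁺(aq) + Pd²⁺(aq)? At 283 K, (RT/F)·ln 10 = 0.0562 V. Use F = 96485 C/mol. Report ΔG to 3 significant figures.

With Co³⁺/Co²⁺ reduced at the cathode, E°cell = +1.82 − (+0.93) = +0.89 V and n = 2.
Here Q = ([Co²⁺(aq)]^2·[Pd²⁺(aq)]) / [Co³⁺(aq)]^2 = 7.76×10^−6 (log Q = −5.110), giving E = +0.89 − (0.0562/2)·(−5.110) = +1.0336 V.
ΔG = −nFE = −(2)(96485)(+1.0336) J/mol = −199 kJ/mol.

−199 kJ/mol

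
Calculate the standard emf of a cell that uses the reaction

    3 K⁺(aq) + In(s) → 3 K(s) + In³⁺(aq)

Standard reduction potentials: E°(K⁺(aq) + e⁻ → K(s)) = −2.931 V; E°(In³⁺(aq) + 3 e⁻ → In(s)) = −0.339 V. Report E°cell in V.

In the reaction as written, K⁺(aq) is reduced (cathode) and In³⁺(aq) is produced by oxidation at the anode.
E°cell = E°(cathode) − E°(anode) = −2.931 − (−0.339) = −2.592 V.

−2.592 V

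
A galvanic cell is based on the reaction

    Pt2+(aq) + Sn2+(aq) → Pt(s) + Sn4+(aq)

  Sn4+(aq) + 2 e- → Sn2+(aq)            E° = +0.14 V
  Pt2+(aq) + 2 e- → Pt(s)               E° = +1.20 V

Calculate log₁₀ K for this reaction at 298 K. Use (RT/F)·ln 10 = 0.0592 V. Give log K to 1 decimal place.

The Pt²⁺/Pt couple is reduced (cathode); E°cell = +1.20 − (+0.14) = +1.06 V with n = 2.
At equilibrium E = 0, so log K = nE°cell / 0.0592 = (2)(+1.06) / 0.0592 = 35.8.

log K = 35.8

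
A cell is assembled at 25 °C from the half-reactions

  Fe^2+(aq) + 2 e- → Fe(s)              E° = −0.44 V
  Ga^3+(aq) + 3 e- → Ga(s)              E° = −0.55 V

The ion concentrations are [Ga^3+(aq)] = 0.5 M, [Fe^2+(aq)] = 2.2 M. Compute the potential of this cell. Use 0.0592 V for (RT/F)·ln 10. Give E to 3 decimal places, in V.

+0.126 V

The Fe²⁺/Fe couple has the more positive E°, so it is the cathode; Ga³⁺/Ga is the anode.
E°cell = −0.44 − (−0.55) = +0.11 V, with n = 6 electrons transferred.
For the overall reaction 3 Fe^2+(aq) + 2 Ga(s) → 3 Fe(s) + 2 Ga^3+(aq), Q = [Ga^3+(aq)]^2 / [Fe^2+(aq)]^3 = 0.0235, giving log Q = −1.629.
By the Nernst equation, E = +0.11 − (0.0592/6)·(−1.629) = +0.126 V.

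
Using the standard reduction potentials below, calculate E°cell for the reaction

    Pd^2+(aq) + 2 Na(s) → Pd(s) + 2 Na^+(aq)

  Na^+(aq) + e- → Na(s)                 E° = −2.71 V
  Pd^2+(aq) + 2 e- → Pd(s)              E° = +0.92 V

+3.63 V

In the reaction as written, Pd^2+(aq) is reduced (cathode) and Na^+(aq) is produced by oxidation at the anode.
E°cell = E°(cathode) − E°(anode) = +0.92 − (−2.71) = +3.63 V.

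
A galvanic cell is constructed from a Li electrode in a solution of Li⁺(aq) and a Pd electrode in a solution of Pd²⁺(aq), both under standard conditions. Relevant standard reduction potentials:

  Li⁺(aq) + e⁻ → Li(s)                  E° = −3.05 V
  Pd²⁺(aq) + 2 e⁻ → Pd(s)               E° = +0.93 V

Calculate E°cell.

+3.98 V

The Pd²⁺/Pd couple has the higher E°, so Pd ion is reduced (cathode) and Li is oxidized (anode).
E°cell = E°(cathode) − E°(anode) = +0.93 − (−3.05) = +3.98 V.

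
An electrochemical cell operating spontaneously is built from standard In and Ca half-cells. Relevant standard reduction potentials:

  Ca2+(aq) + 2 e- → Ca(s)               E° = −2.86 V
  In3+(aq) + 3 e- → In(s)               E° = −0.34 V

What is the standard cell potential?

+2.52 V

Of the two couples in this cell, the one with the more positive reduction potential is reduced at the cathode: here that is In³⁺/In (−0.34 V); Ca²⁺/Ca (−2.86 V) is the anode.
E°cell = E°(cathode) − E°(anode) = −0.34 − (−2.86) = +2.52 V.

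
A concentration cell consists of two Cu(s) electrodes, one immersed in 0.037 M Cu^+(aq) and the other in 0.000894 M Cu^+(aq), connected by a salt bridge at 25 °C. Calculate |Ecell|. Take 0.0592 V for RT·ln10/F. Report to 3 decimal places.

0.096 V

For a concentration cell E°cell = 0, since both electrodes use the same couple.
The compartment with the higher Cu^+(aq) concentration (0.037 M) acts as the cathode; ions are reduced there and produced at the dilute (0.000894 M) anode.
With n = 1, Ecell = −(0.0592/1)·log([dilute]/[conc]) = −(0.0592/1)·log(0.000894/0.037) = +0.096 V.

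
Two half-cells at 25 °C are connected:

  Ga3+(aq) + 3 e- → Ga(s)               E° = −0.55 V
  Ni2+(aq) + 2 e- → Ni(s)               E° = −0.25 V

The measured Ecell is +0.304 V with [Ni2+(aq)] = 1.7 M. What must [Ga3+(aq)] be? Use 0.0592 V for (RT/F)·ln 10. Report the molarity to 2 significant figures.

With Ni²⁺/Ni at the cathode and Ga³⁺/Ga at the anode, E°cell = −0.25 − (−0.55) = +0.30 V (n = 6).
From the Nernst equation, log Q = n(E° − E)/0.0592 = 6·(+0.30 − (+0.304))/0.0592 = −0.405.
The balanced reaction is 3 Ni2+(aq) + 2 Ga(s) → 3 Ni(s) + 2 Ga3+(aq), so Q = [Ga3+(aq)]^2 / [Ni2+(aq)]^3.
Solving for the unknown gives log [Ga3+(aq)] = 0.143, so [Ga3+(aq)] ≈ 1.4 M.

1.4 M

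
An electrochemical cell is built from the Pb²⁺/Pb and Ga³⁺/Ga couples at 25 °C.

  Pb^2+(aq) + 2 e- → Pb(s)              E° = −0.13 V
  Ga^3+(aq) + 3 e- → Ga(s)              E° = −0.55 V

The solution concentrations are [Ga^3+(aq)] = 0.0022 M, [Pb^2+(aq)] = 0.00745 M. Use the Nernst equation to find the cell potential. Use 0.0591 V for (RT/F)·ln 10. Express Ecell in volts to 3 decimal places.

+0.409 V

Pb²⁺/Pb is reduced (cathode, E° = −0.13 V) and Ga³⁺/Ga is oxidized (anode).
E°cell = E°cat − E°an = −0.13 − (−0.55) = +0.42 V; n = 6.
The balanced reaction is 3 Pb^2+(aq) + 2 Ga(s) → 3 Pb(s) + 2 Ga^3+(aq), so Q = [Ga^3+(aq)]^2 / [Pb^2+(aq)]^3 = 11.7 and log Q = 1.068.
E = E° − (0.0591/n)·log Q = +0.42 − (0.0591/6)(1.068) = +0.409 V.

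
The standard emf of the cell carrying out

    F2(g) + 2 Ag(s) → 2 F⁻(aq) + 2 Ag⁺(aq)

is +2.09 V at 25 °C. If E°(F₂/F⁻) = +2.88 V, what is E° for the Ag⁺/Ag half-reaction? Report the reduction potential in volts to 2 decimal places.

+0.79 V

In the reaction as written the F₂/F⁻ couple is reduced (cathode) and Ag⁺/Ag is oxidized (anode), so E°cell = E°(F₂/F⁻) − E°(Ag⁺/Ag).
E°(Ag⁺/Ag) = E°(cathode) − E°cell = +2.88 − (+2.09) = +0.79 V.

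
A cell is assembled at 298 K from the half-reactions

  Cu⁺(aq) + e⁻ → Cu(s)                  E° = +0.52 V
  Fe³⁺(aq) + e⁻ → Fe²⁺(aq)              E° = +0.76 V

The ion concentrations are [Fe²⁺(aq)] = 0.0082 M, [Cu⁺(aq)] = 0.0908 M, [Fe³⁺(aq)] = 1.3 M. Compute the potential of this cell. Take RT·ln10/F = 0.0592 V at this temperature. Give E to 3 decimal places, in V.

Fe³⁺/Fe²⁺ is reduced (cathode, E° = +0.76 V) and Cu⁺/Cu is oxidized (anode).
E°cell = +0.76 − (+0.52) = +0.24 V, with n = 1 electron transferred.
Balancing gives Fe³⁺(aq) + Cu(s) → Fe²⁺(aq) + Cu⁺(aq); hence Q = ([Fe²⁺(aq)]·[Cu⁺(aq)]) / [Fe³⁺(aq)] = 0.000573 (log Q = −3.242).
Applying E = E° − (RT ln10/nF)·log Q gives +0.24 − (0.0592/1)(−3.242) = +0.432 V.

+0.432 V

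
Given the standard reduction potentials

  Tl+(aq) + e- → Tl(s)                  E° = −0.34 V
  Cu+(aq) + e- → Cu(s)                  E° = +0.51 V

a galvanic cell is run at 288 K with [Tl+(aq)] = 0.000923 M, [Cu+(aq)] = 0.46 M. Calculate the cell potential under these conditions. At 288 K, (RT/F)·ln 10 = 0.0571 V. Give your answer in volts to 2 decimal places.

Since E°(Cu⁺/Cu) > E°(Tl⁺/Tl), Cu⁺/Cu serves as the cathode.
The standard potential is +0.51 − (−0.34) = +0.85 V and the balanced reaction transfers n = 1 electron.
For the overall reaction Cu+(aq) + Tl(s) → Cu(s) + Tl+(aq), Q = [Tl+(aq)] / [Cu+(aq)] = 0.00201, giving log Q = −2.698.
By the Nernst equation, E = +0.85 − (0.0571/1)·(−2.698) = +1.00 V.

+1.00 V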